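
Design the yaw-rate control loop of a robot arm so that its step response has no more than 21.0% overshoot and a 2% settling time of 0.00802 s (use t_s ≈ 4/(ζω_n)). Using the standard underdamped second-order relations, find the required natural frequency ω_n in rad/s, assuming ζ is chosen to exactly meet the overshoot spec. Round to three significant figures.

Inverting the overshoot relation: ζ = |ln 0.210|/√(π² + ln²0.210) = 0.445.
From t_s ≈ 4/(ζω_n): ω_n = 4/(ζ·t_s) = 4/(0.445·0.00802) = 1120 rad/s.

ω_n ≈ 1120 rad/s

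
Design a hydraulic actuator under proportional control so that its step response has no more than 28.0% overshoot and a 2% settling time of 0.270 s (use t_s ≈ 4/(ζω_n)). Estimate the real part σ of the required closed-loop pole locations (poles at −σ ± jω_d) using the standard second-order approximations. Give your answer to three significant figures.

σ ≈ 14.8

The settling-time spec alone fixes σ = ζω_n = 4/t_s = 4/0.270 = 14.8.
(Overshoot then fixes ζ = 0.376 and hence ω_d = σ·√(1−ζ²)/ζ = 36.6 rad/s.)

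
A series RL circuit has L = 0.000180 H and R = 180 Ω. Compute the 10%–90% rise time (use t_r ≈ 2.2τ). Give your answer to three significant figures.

τ = L/R = 0.000180/180 = 0.00000100 s.
t_r ≈ 2.2τ = 0.00000220 s.

t_r ≈ 0.00000220 s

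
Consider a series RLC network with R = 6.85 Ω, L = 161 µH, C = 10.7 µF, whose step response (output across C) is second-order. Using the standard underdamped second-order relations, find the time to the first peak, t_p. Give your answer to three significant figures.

For a series RLC circuit (capacitor voltage as output), ω_n = 1/√(LC) = 1/√(161 µH · 10.7 µF) = 24100 rad/s.
ζ = (R/2)·√(C/L) = (6.85/2)·√(10.7 µF/161 µH) = 0.883.
The damped frequency ω_d = ω_n√(1−ζ²) = 11300 rad/s. t_p = π/ω_d = 0.000278 s.

t_p ≈ 0.000278 s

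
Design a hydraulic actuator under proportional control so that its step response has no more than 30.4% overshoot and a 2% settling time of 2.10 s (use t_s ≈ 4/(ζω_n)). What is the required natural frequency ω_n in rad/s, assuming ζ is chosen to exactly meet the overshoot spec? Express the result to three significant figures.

From %OS = 100·exp(−πζ/√(1−ζ²)), invert to get ζ = −ln(OS)/√(π² + ln²(OS)) with OS = 0.304.
−ln 0.304 = 1.191, so ζ = 1.191/√(π² + 1.418) = 0.354.
From t_s ≈ 4/(ζω_n): ω_n = 4/(ζ·t_s) = 4/(0.354·2.10) = 5.37 rad/s.

ω_n ≈ 5.37 rad/s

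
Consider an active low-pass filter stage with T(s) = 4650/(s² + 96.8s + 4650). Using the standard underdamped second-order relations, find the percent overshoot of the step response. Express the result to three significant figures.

Comparing the denominator to s² + 2ζω_n s + ω_n²: ω_n = √4650 = 68.2 rad/s, and 2ζω_n = 96.8 so ζ = 96.8/(2·68.2) = 0.710.
%OS = 100 e^{−πζ/√(1−ζ²)} with ζ = 0.710 gives 4.22%.

%OS ≈ 4.22%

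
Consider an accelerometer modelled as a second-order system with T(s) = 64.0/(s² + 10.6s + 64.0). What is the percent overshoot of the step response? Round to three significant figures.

%OS ≈ 6.21%

Matching coefficients with s² + 2ζω_n s + ω_n² gives ω_n² = 64.0 ⇒ ω_n = 8.00 rad/s, and ζ = 10.6/(2ω_n) = 0.662.
%OS = 100·exp(−πζ/√(1−ζ²)) = 6.21%.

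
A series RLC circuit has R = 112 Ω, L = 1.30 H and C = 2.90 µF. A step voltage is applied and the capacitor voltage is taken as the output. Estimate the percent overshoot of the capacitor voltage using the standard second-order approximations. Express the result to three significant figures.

For a series RLC circuit (capacitor voltage as output), ω_n = 1/√(LC) = 1/√(1.30 H · 2.90 µF) = 515 rad/s.
ζ = (R/2)·√(C/L) = (112/2)·√(2.90 µF/1.30 H) = 0.0836.
%OS = 100·exp(−πζ/√(1−ζ²)) = 76.8%.

%OS ≈ 76.8%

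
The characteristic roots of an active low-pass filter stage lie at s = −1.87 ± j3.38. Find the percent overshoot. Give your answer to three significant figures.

With σ = 1.87, ω_d = 3.38: ω_n = √(σ²+ω_d²) = 3.86 rad/s, ζ = σ/ω_n = 0.484.
Overshoot: exp(−π·0.484/√(1−0.484²)) = 0.176, i.e. 17.6%.

%OS ≈ 17.6%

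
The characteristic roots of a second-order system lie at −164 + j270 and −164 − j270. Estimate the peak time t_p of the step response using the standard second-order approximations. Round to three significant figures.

t_p ≈ 0.0116 s

t_p = π/ω_d with ω_d = 270 (the imaginary part), so t_p = 0.0116 s.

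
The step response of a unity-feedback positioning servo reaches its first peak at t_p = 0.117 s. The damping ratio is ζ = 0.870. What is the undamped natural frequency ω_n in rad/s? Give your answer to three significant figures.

ω_n ≈ 54.5 rad/s

Peak time t_p = π/ω_d, so ω_d = π/t_p = π/0.117 = 26.9 rad/s.
ω_n = ω_d/√(1−ζ²) = 26.9/√0.243 = 54.5 rad/s.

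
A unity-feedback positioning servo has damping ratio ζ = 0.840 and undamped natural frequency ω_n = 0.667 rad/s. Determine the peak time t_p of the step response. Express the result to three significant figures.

The damped frequency is ω_d = ω_n√(1−ζ²) = 0.667·√(1−0.706) = 0.362 rad/s.
Peak time t_p = π/ω_d = π/0.362 = 8.68 s.

t_p ≈ 8.68 s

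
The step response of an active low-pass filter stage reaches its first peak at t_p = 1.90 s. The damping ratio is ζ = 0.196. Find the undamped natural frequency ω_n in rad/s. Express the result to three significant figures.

Peak time t_p = π/ω_d, so ω_d = π/t_p = π/1.90 = 1.65 rad/s.
ω_n = ω_d/√(1−ζ²) = 1.65/√0.962 = 1.69 rad/s.

ω_n ≈ 1.69 rad/s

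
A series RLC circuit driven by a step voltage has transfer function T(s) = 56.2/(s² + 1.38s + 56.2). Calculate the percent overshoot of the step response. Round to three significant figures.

%OS ≈ 74.8%

ω_n = √56.2 = 7.50 rad/s; ζ = 1.38/(2·7.50) = 0.0920.
%OS = 100 e^{−πζ/√(1−ζ²)} with ζ = 0.0920 gives 74.8%.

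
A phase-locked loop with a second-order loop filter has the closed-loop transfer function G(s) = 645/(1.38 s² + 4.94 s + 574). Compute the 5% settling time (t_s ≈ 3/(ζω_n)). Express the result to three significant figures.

t_s ≈ 1.68 s

Dividing through by 1.38: denominator becomes s² + 3.580 s + 415.9.
So ω_n = √415.9 = 20.4 rad/s and ζ = 3.580/(2·20.4) = 0.0878.
t_s ≈ 3/(ζω_n) = 1.68 s.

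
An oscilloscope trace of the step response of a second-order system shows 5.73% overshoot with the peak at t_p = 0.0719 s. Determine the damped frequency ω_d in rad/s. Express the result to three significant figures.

ω_d ≈ 43.7 rad/s

t_p = π/ω_d, so ω_d = π/0.0719 = 43.7 rad/s.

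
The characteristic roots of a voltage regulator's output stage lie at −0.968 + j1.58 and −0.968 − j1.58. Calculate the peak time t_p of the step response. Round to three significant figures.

t_p ≈ 1.99 s

t_p = π/ω_d with ω_d = 1.58 (the imaginary part), so t_p = 1.99 s.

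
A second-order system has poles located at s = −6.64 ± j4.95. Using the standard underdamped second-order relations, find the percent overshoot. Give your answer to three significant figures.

The poles are at −σ ± jω_d with σ = 6.64 and ω_d = 4.95, so ω_n = √(σ²+ω_d²) = 8.28 rad/s and ζ = σ/ω_n = 0.802.
Overshoot: exp(−π·0.802/√(1−0.802²)) = 0.0148, i.e. 1.48%.

%OS ≈ 1.48%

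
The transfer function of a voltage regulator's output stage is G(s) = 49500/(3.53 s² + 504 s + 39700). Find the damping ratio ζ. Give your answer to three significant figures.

Dividing through by 3.53: denominator becomes s² + 142.8 s + 11250.
So ω_n = √11250 = 106 rad/s and ζ = 142.8/(2·106) = 0.673.

ζ ≈ 0.673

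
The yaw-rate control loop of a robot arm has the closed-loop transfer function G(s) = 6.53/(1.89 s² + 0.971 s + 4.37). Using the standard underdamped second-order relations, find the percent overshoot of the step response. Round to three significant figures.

Dividing through by 1.89: denominator becomes s² + 0.5138 s + 2.312.
So ω_n = √2.312 = 1.52 rad/s and ζ = 0.5138/(2·1.52) = 0.169.
Overshoot: exp(−π·0.169/√(1−0.169²)) = 0.584, i.e. 58.4%.

%OS ≈ 58.4%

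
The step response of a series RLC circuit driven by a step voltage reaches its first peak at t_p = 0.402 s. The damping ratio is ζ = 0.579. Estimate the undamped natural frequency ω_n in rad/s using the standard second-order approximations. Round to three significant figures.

ω_n ≈ 9.58 rad/s

Peak time t_p = π/ω_d, so ω_d = π/t_p = π/0.402 = 7.81 rad/s.
ω_n = ω_d/√(1−ζ²) = 7.81/√0.665 = 9.58 rad/s.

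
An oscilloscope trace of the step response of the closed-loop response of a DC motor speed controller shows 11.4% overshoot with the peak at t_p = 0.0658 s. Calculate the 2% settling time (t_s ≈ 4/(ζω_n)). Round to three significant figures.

t_s ≈ 0.121 s

The overshoot fixes ζ = −ln(OS)/√(π²+ln²(OS)) = 0.569.
From t_p = π/ω_d, ω_d = π/0.0658 = 47.7 rad/s, so ω_n = ω_d/√(1−ζ²) = 58.0 rad/s.
t_s ≈ 4/(ζω_n) = 4/(0.569·58.0) = 0.121 s.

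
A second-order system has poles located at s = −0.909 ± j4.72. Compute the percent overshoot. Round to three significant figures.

With σ = 0.909, ω_d = 4.72: ω_n = √(σ²+ω_d²) = 4.81 rad/s, ζ = σ/ω_n = 0.189.
Overshoot: exp(−π·0.189/√(1−0.189²)) = 0.546, i.e. 54.6%.

%OS ≈ 54.6%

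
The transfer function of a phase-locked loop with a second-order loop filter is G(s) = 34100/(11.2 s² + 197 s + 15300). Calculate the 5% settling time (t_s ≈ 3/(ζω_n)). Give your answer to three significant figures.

Dividing through by 11.2: denominator becomes s² + 17.59 s + 1366.
So ω_n = √1366 = 37.0 rad/s and ζ = 17.59/(2·37.0) = 0.238.
t_s ≈ 3/(ζω_n) = 0.341 s.

t_s ≈ 0.341 s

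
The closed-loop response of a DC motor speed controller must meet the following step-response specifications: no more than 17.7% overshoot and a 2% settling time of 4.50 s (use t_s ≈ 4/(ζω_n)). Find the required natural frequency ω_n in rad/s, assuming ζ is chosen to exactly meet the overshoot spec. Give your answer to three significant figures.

From %OS = 100·exp(−πζ/√(1−ζ²)), invert to get ζ = −ln(OS)/√(π² + ln²(OS)) with OS = 0.177.
−ln 0.177 = 1.732, so ζ = 1.732/√(π² + 2.998) = 0.483.
Then ω_n = 4/(ζ t_s) = 4/(0.483 × 4.50) = 1.84 rad/s.

ω_n ≈ 1.84 rad/s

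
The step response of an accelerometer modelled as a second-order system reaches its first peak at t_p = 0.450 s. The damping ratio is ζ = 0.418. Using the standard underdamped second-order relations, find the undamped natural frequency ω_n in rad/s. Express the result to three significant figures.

ω_n ≈ 7.68 rad/s

Peak time t_p = π/ω_d, so ω_d = π/t_p = π/0.450 = 6.98 rad/s.
ω_n = ω_d/√(1−ζ²) = 6.98/√0.825 = 7.68 rad/s.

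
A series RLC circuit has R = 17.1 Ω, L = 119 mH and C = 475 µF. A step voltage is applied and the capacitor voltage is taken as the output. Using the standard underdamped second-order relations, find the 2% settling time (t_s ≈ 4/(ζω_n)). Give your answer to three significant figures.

t_s ≈ 0.0557 s

For a series RLC circuit (capacitor voltage as output), ω_n = 1/√(LC) = 1/√(119 mH · 475 µF) = 133 rad/s.
ζ = (R/2)·√(C/L) = (17.1/2)·√(475 µF/119 mH) = 0.540.
t_s ≈ 4/(ζω_n) = 0.0557 s.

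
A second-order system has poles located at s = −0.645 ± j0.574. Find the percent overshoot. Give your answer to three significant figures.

|pole| = ω_n = √(0.645² + 0.574²) = 0.863 rad/s; ζ = cos θ = σ/ω_n = 0.747.
%OS = 100 e^{−πζ/√(1−ζ²)} with ζ = 0.747 gives 2.93%.

%OS ≈ 2.93%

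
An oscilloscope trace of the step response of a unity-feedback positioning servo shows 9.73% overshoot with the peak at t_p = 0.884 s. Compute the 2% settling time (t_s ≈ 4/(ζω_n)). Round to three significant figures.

ζ from %OS: ζ = |ln 0.0973|/√(π²+ln²0.0973) = 0.596.
t_p = π/ω_d ⇒ ω_d = 3.55 rad/s; then ω_n = ω_d/√(1−ζ²) = 4.42 rad/s.
t_s ≈ 4/(ζω_n) = 4/(0.596·4.42) = 1.52 s.

t_s ≈ 1.52 s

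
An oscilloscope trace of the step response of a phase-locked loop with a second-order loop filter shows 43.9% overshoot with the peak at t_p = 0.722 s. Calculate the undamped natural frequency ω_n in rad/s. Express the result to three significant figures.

The overshoot fixes ζ = −ln(OS)/√(π²+ln²(OS)) = 0.253.
t_p = π/ω_d ⇒ ω_d = 4.35 rad/s; then ω_n = ω_d/√(1−ζ²) = 4.50 rad/s.

ω_n ≈ 4.50 rad/s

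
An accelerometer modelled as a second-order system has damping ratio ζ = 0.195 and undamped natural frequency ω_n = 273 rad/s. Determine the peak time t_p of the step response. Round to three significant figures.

t_p ≈ 0.0117 s

The damped frequency is ω_d = ω_n√(1−ζ²) = 273·√(1−0.0380) = 268 rad/s.
Peak time t_p = π/ω_d = π/268 = 0.0117 s.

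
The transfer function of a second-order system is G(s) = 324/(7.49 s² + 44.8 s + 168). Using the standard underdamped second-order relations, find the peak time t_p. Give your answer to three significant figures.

Dividing through by 7.49: denominator becomes s² + 5.981 s + 22.43.
So ω_n = √22.43 = 4.74 rad/s and ζ = 5.981/(2·4.74) = 0.631.
ω_d = 4.74·√(1 − 0.631²) = 3.67 rad/s. t_p = π/ω_d = 0.855 s.

t_p ≈ 0.855 s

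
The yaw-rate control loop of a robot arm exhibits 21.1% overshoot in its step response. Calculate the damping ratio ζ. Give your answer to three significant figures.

ζ ≈ 0.444

ζ = −ln(OS)/√(π² + (ln OS)²). With OS = 0.211, ln OS = −1.556 and ζ = 1.556/3.506 = 0.444.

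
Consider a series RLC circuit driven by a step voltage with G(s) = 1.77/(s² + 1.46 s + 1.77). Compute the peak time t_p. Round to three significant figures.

Matching coefficients with s² + 2ζω_n s + ω_n² gives ω_n² = 1.77 ⇒ ω_n = 1.33 rad/s, and ζ = 1.46/(2ω_n) = 0.549.
ω_d = 1.33·√(1 − 0.549²) = 1.11 rad/s. Then t_p = π/ω_d = 2.82 s.

t_p ≈ 2.82 s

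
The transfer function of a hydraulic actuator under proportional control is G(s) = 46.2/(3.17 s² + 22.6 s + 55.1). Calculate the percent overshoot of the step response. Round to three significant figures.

%OS ≈ 0.563%

Dividing through by 3.17: denominator becomes s² + 7.129 s + 17.38.
So ω_n = √17.38 = 4.17 rad/s and ζ = 7.129/(2·4.17) = 0.855.
%OS = 100·exp(−πζ/√(1−ζ²)) = 0.563%.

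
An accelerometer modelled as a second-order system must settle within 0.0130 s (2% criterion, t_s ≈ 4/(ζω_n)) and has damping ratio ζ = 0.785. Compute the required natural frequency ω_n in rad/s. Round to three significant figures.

ω_n ≈ 392 rad/s

Rearranging t_s ≈ 4/(ζω_n) gives ω_n = 4/(ζ·t_s) = 4/(0.785 × 0.0130) = 392 rad/s.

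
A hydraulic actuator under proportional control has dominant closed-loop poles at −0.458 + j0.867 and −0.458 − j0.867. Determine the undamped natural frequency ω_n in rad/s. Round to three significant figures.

ω_n ≈ 0.981 rad/s

|pole| = ω_n = √(0.458² + 0.867²) = 0.981 rad/s; ζ = cos θ = σ/ω_n = 0.467.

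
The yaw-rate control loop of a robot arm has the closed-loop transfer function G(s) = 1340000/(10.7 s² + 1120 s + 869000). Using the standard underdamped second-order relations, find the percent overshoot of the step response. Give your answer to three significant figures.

Dividing through by 10.7: denominator becomes s² + 104.7 s + 81210.
So ω_n = √81210 = 285 rad/s and ζ = 104.7/(2·285) = 0.184.
%OS = 100·exp(−πζ/√(1−ζ²)) = 55.6%.

%OS ≈ 55.6%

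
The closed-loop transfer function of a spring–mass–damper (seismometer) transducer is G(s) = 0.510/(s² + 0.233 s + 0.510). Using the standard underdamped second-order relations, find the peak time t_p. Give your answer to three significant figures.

ω_n = √0.510 = 0.714 rad/s; ζ = 0.233/(2·0.714) = 0.163.
The damped frequency ω_d = ω_n√(1−ζ²) = 0.705 rad/s. Then t_p = π/ω_d = 4.46 s.

t_p ≈ 4.46 s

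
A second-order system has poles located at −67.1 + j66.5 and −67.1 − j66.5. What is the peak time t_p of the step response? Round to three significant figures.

t_p ≈ 0.0472 s

t_p = π/ω_d with ω_d = 66.5 (the imaginary part), so t_p = 0.0472 s.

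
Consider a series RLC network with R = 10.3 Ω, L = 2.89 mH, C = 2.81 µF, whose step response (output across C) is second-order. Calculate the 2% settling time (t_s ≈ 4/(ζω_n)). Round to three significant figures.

t_s ≈ 0.00224 s

For a series RLC circuit (capacitor voltage as output), ω_n = 1/√(LC) = 1/√(2.89 mH · 2.81 µF) = 11100 rad/s.
ζ = (R/2)·√(C/L) = (10.3/2)·√(2.81 µF/2.89 mH) = 0.161.
t_s ≈ 4/(ζω_n) = 0.00224 s.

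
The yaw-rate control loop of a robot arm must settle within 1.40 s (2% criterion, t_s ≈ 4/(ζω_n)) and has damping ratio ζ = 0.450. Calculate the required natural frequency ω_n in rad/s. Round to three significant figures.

ω_n ≈ 6.35 rad/s

Rearranging t_s ≈ 4/(ζω_n) gives ω_n = 4/(ζ·t_s) = 4/(0.450 × 1.40) = 6.35 rad/s.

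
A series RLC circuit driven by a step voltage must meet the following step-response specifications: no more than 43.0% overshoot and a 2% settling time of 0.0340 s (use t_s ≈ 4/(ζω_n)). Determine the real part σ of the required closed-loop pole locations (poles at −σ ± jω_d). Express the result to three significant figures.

The settling-time spec alone fixes σ = ζω_n = 4/t_s = 4/0.0340 = 118.
(Overshoot then fixes ζ = 0.259 and hence ω_d = σ·√(1−ζ²)/ζ = 438 rad/s.)

σ ≈ 118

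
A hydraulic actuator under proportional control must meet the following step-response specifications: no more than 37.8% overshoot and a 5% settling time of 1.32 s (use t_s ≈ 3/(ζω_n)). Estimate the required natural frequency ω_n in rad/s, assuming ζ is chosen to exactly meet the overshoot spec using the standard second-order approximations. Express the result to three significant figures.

From %OS = 100·exp(−πζ/√(1−ζ²)), invert to get ζ = −ln(OS)/√(π² + ln²(OS)) with OS = 0.378.
−ln 0.378 = 0.9729, so ζ = 0.9729/√(π² + 0.9465) = 0.296.
Then ω_n = 3/(ζ t_s) = 3/(0.296 × 1.32) = 7.68 rad/s.

ω_n ≈ 7.68 rad/s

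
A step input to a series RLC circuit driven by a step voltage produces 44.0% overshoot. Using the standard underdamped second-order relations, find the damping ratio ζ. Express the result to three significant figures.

Inverting the overshoot relation: ζ = |ln 0.440|/√(π² + ln²0.440) = 0.253.

ζ ≈ 0.253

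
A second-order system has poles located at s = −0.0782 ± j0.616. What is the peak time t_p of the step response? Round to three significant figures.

t_p ≈ 5.10 s

t_p = π/ω_d with ω_d = 0.616 (the imaginary part), so t_p = 5.10 s.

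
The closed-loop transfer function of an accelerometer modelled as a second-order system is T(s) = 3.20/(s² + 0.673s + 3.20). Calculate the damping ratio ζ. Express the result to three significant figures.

Comparing the denominator to s² + 2ζω_n s + ω_n²: ω_n = √3.20 = 1.79 rad/s, and 2ζω_n = 0.673 so ζ = 0.673/(2·1.79) = 0.188.

ζ ≈ 0.188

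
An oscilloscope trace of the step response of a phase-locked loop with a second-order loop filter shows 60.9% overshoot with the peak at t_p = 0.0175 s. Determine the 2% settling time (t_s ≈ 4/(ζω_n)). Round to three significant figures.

t_s ≈ 0.141 s

The overshoot fixes ζ = −ln(OS)/√(π²+ln²(OS)) = 0.156.
From t_p = π/ω_d, ω_d = π/0.0175 = 180 rad/s, so ω_n = ω_d/√(1−ζ²) = 182 rad/s.
t_s ≈ 4/(ζω_n) = 4/(0.156·182) = 0.141 s.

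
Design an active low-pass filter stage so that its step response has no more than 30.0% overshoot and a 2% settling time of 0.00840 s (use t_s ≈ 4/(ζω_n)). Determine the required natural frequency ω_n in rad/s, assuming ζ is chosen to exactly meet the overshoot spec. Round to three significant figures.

ω_n ≈ 1330 rad/s

From %OS = 100·exp(−πζ/√(1−ζ²)), invert to get ζ = −ln(OS)/√(π² + ln²(OS)) with OS = 0.300.
−ln 0.300 = 1.204, so ζ = 1.204/√(π² + 1.450) = 0.358.
Then ω_n = 4/(ζ t_s) = 4/(0.358 × 0.00840) = 1330 rad/s.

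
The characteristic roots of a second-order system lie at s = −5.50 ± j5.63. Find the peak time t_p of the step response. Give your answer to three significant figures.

t_p = π/ω_d with ω_d = 5.63 (the imaginary part), so t_p = 0.558 s.

t_p ≈ 0.558 s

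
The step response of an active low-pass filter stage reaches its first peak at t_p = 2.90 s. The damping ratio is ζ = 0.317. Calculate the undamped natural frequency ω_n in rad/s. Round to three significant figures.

ω_n ≈ 1.14 rad/s

Peak time t_p = π/ω_d, so ω_d = π/t_p = π/2.90 = 1.08 rad/s.
ω_n = ω_d/√(1−ζ²) = 1.08/√0.900 = 1.14 rad/s.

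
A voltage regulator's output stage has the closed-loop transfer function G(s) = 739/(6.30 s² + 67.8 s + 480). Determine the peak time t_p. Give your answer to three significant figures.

Dividing through by 6.30: denominator becomes s² + 10.76 s + 76.19.
So ω_n = √76.19 = 8.73 rad/s and ζ = 10.76/(2·8.73) = 0.616.
The damped frequency ω_d = ω_n√(1−ζ²) = 6.87 rad/s. t_p = π/ω_d = 0.457 s.

t_p ≈ 0.457 s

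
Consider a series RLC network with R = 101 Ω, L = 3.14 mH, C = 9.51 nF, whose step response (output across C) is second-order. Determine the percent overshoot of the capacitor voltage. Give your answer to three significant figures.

For a series RLC circuit (capacitor voltage as output), ω_n = 1/√(LC) = 1/√(3.14 mH · 9.51 nF) = 183000 rad/s.
ζ = (R/2)·√(C/L) = (101/2)·√(9.51 nF/3.14 mH) = 0.0879.
%OS = 100 e^{−πζ/√(1−ζ²)} with ζ = 0.0879 gives 75.8%.

%OS ≈ 75.8%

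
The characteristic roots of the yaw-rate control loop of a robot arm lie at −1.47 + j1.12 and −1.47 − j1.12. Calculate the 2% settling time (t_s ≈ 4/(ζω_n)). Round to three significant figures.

For poles at −σ ± jω_d, ζω_n = σ = 1.47, so t_s ≈ 4/σ = 2.72 s.

t_s ≈ 2.72 s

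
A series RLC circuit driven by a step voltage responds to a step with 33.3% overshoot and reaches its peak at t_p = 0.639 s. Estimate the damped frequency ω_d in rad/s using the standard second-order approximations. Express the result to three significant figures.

t_p = π/ω_d, so ω_d = π/0.639 = 4.92 rad/s.

ω_d ≈ 4.92 rad/s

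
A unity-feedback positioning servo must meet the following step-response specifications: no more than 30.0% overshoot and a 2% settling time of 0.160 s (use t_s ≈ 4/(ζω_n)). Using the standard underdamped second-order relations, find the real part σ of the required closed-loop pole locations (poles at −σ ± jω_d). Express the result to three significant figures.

The settling-time spec alone fixes σ = ζω_n = 4/t_s = 4/0.160 = 25.0.
(Overshoot then fixes ζ = 0.358 and hence ω_d = σ·√(1−ζ²)/ζ = 65.2 rad/s.)

σ ≈ 25.0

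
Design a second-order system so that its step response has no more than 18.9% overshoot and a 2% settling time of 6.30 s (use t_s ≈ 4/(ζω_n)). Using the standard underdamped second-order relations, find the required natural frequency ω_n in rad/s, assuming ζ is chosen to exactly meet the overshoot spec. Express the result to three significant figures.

From %OS = 100·exp(−πζ/√(1−ζ²)), invert to get ζ = −ln(OS)/√(π² + ln²(OS)) with OS = 0.189.
−ln 0.189 = 1.666, so ζ = 1.666/√(π² + 2.776) = 0.469.
From t_s ≈ 4/(ζω_n): ω_n = 4/(ζ·t_s) = 4/(0.469·6.30) = 1.36 rad/s.

ω_n ≈ 1.36 rad/s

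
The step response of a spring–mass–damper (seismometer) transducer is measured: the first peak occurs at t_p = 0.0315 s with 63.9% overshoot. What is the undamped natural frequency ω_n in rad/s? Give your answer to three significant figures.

ω_n ≈ 101 rad/s

The overshoot fixes ζ = −ln(OS)/√(π²+ln²(OS)) = 0.141.
t_p = π/ω_d ⇒ ω_d = 99.7 rad/s; then ω_n = ω_d/√(1−ζ²) = 101 rad/s.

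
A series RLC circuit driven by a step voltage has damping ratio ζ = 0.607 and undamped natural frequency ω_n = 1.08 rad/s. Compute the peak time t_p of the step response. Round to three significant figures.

t_p ≈ 3.66 s

The damped frequency is ω_d = ω_n√(1−ζ²) = 1.08·√(1−0.368) = 0.858 rad/s.
Peak time t_p = π/ω_d = π/0.858 = 3.66 s.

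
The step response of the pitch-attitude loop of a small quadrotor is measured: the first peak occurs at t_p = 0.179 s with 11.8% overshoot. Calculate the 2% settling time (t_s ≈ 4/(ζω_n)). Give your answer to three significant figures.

t_s ≈ 0.335 s

From the overshoot, ζ = −ln(OS)/√(π²+ln²(OS)) = 0.562.
From t_p = π/ω_d, ω_d = π/0.179 = 17.6 rad/s, so ω_n = ω_d/√(1−ζ²) = 21.2 rad/s.
t_s ≈ 4/(ζω_n) = 4/(0.562·21.2) = 0.335 s.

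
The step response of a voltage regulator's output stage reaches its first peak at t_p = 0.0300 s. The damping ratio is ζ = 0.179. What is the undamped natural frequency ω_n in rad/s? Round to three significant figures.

ω_n ≈ 106 rad/s

Peak time t_p = π/ω_d, so ω_d = π/t_p = π/0.0300 = 105 rad/s.
ω_n = ω_d/√(1−ζ²) = 105/√0.968 = 106 rad/s.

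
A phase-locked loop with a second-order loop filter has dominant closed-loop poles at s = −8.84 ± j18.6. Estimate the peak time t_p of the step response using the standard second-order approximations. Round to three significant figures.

t_p = π/ω_d with ω_d = 18.6 (the imaginary part), so t_p = 0.169 s.

t_p ≈ 0.169 s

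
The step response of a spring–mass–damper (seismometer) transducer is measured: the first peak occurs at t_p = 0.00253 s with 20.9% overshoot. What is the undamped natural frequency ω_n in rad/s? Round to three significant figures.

The overshoot fixes ζ = −ln(OS)/√(π²+ln²(OS)) = 0.446.
From t_p = π/ω_d, ω_d = π/0.00253 = 1240 rad/s, so ω_n = ω_d/√(1−ζ²) = 1390 rad/s.

ω_n ≈ 1390 rad/s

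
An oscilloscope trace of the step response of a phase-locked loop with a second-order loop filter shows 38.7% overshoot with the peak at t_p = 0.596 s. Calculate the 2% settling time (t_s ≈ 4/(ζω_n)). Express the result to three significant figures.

t_s ≈ 2.51 s

The overshoot fixes ζ = −ln(OS)/√(π²+ln²(OS)) = 0.289.
From t_p = π/ω_d, ω_d = π/0.596 = 5.27 rad/s, so ω_n = ω_d/√(1−ζ²) = 5.51 rad/s.
t_s ≈ 4/(ζω_n) = 4/(0.289·5.51) = 2.51 s.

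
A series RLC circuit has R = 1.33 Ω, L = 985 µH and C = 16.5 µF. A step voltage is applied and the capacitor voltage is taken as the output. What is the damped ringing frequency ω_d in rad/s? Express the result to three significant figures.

For a series RLC circuit (capacitor voltage as output), ω_n = 1/√(LC) = 1/√(985 µH · 16.5 µF) = 7840 rad/s.
ζ = (R/2)·√(C/L) = (1.33/2)·√(16.5 µF/985 µH) = 0.0861.
ω_d = 7840·√(1 − 0.0861²) = 7810 rad/s.

ω_d ≈ 7810 rad/s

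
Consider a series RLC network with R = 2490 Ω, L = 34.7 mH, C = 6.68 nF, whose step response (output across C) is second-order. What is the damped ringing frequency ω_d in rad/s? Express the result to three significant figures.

For a series RLC circuit (capacitor voltage as output), ω_n = 1/√(LC) = 1/√(34.7 mH · 6.68 nF) = 65700 rad/s.
ζ = (R/2)·√(C/L) = (2490/2)·√(6.68 nF/34.7 mH) = 0.546.
ω_d = ω_n√(1−ζ²) = 55000 rad/s.

ω_d ≈ 55000 rad/s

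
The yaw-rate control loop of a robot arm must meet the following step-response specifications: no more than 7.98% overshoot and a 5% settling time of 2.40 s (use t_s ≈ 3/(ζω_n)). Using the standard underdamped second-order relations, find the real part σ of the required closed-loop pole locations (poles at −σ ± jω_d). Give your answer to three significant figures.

σ ≈ 1.25

The settling-time spec alone fixes σ = ζω_n = 3/t_s = 3/2.40 = 1.25.
(Overshoot then fixes ζ = 0.627 and hence ω_d = σ·√(1−ζ²)/ζ = 1.55 rad/s.)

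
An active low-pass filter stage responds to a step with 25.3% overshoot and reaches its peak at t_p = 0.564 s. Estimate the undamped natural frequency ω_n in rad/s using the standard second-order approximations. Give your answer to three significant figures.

ω_n ≈ 6.08 rad/s

The overshoot fixes ζ = −ln(OS)/√(π²+ln²(OS)) = 0.401.
t_p = π/ω_d ⇒ ω_d = 5.57 rad/s; then ω_n = ω_d/√(1−ζ²) = 6.08 rad/s.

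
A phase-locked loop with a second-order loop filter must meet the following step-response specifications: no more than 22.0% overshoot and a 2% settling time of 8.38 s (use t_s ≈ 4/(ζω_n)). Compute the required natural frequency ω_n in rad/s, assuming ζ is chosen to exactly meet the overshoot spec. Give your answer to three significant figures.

ω_n ≈ 1.10 rad/s

From %OS = 100·exp(−πζ/√(1−ζ²)), invert to get ζ = −ln(OS)/√(π² + ln²(OS)) with OS = 0.220.
−ln 0.220 = 1.514, so ζ = 1.514/√(π² + 2.293) = 0.434.
From t_s ≈ 4/(ζω_n): ω_n = 4/(ζ·t_s) = 4/(0.434·8.38) = 1.10 rad/s.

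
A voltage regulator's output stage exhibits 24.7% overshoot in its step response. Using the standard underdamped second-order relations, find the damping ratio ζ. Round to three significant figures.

ζ = −ln(OS)/√(π² + (ln OS)²). With OS = 0.247, ln OS = −1.398 and ζ = 1.398/3.439 = 0.407.

ζ ≈ 0.407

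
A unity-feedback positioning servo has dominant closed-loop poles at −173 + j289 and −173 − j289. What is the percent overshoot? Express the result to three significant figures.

|pole| = ω_n = √(173² + 289²) = 337 rad/s; ζ = cos θ = σ/ω_n = 0.514.
%OS = 100·exp(−πζ/√(1−ζ²)) = 15.2%.

%OS ≈ 15.2%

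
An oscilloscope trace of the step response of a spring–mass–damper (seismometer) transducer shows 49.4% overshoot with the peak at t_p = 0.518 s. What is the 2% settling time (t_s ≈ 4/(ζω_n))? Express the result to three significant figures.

t_s ≈ 2.94 s

From the overshoot, ζ = −ln(OS)/√(π²+ln²(OS)) = 0.219.
From t_p = π/ω_d, ω_d = π/0.518 = 6.06 rad/s, so ω_n = ω_d/√(1−ζ²) = 6.22 rad/s.
t_s ≈ 4/(ζω_n) = 4/(0.219·6.22) = 2.94 s.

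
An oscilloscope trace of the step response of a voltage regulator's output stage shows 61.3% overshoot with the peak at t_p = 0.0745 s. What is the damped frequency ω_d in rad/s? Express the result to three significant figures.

ω_d ≈ 42.2 rad/s

t_p = π/ω_d, so ω_d = π/0.0745 = 42.2 rad/s.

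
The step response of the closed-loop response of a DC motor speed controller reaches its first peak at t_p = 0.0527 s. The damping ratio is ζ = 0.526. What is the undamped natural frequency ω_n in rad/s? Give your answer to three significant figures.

ω_n ≈ 70.1 rad/s

Peak time t_p = π/ω_d, so ω_d = π/t_p = π/0.0527 = 59.6 rad/s.
ω_n = ω_d/√(1−ζ²) = 59.6/√0.723 = 70.1 rad/s.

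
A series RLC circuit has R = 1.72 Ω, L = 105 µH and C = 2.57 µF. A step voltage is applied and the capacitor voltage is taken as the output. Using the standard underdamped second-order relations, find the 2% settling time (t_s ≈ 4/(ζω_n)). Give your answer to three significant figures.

For a series RLC circuit (capacitor voltage as output), ω_n = 1/√(LC) = 1/√(105 µH · 2.57 µF) = 60900 rad/s.
ζ = (R/2)·√(C/L) = (1.72/2)·√(2.57 µF/105 µH) = 0.135.
t_s ≈ 4/(ζω_n) = 0.000488 s.

t_s ≈ 0.000488 s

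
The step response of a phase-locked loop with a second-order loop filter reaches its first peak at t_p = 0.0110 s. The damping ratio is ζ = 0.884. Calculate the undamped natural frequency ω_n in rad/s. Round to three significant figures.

ω_n ≈ 611 rad/s

Peak time t_p = π/ω_d, so ω_d = π/t_p = π/0.0110 = 286 rad/s.
ω_n = ω_d/√(1−ζ²) = 286/√0.219 = 611 rad/s.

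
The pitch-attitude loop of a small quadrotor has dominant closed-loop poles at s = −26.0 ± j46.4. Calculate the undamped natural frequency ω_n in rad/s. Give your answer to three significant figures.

ω_n ≈ 53.2 rad/s

With σ = 26.0, ω_d = 46.4: ω_n = √(σ²+ω_d²) = 53.2 rad/s, ζ = σ/ω_n = 0.489.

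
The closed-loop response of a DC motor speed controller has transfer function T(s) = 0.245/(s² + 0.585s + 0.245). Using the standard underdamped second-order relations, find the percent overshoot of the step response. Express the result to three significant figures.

%OS ≈ 10.0%

Comparing the denominator to s² + 2ζω_n s + ω_n²: ω_n = √0.245 = 0.495 rad/s, and 2ζω_n = 0.585 so ζ = 0.585/(2·0.495) = 0.591.
%OS = 100·exp(−πζ/√(1−ζ²)) = 10.0%.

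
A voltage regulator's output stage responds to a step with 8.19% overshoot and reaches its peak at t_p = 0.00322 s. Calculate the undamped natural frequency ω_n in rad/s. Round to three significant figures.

ω_n ≈ 1250 rad/s

From the overshoot, ζ = −ln(OS)/√(π²+ln²(OS)) = 0.623.
From t_p = π/ω_d, ω_d = π/0.00322 = 976 rad/s, so ω_n = ω_d/√(1−ζ²) = 1250 rad/s.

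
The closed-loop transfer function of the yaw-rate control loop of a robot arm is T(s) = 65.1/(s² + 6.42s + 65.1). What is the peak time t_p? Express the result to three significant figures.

Matching coefficients with s² + 2ζω_n s + ω_n² gives ω_n² = 65.1 ⇒ ω_n = 8.07 rad/s, and ζ = 6.42/(2ω_n) = 0.398.
ω_d = ω_n√(1−ζ²) = 7.40 rad/s. Then t_p = π/ω_d = 0.424 s.

t_p ≈ 0.424 s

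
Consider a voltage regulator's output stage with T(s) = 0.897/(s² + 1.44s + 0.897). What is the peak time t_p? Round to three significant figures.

t_p ≈ 5.11 s

Matching coefficients with s² + 2ζω_n s + ω_n² gives ω_n² = 0.897 ⇒ ω_n = 0.947 rad/s, and ζ = 1.44/(2ω_n) = 0.760.
ω_d = 0.947·√(1 − 0.760²) = 0.615 rad/s. Then t_p = π/ω_d = 5.11 s.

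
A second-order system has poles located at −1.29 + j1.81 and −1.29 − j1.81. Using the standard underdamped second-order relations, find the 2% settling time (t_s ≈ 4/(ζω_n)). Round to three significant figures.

For poles at −σ ± jω_d, ζω_n = σ = 1.29, so t_s ≈ 4/σ = 3.10 s.

t_s ≈ 3.10 s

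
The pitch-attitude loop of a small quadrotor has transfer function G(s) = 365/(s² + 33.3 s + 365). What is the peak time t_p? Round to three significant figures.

t_p ≈ 0.335 s

Matching coefficients with s² + 2ζω_n s + ω_n² gives ω_n² = 365 ⇒ ω_n = 19.1 rad/s, and ζ = 33.3/(2ω_n) = 0.872.
ω_d = 19.1·√(1 − 0.872²) = 9.37 rad/s. Then t_p = π/ω_d = 0.335 s.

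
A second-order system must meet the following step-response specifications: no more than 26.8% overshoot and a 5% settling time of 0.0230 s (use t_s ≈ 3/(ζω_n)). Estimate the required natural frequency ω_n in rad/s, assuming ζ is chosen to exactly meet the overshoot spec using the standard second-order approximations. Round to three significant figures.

Inverting the overshoot relation: ζ = |ln 0.268|/√(π² + ln²0.268) = 0.387.
Then ω_n = 3/(ζ t_s) = 3/(0.387 × 0.0230) = 337 rad/s.

ω_n ≈ 337 rad/s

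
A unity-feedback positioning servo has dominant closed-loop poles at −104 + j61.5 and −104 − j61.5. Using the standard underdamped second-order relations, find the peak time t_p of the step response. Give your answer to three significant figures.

t_p ≈ 0.0511 s

t_p = π/ω_d with ω_d = 61.5 (the imaginary part), so t_p = 0.0511 s.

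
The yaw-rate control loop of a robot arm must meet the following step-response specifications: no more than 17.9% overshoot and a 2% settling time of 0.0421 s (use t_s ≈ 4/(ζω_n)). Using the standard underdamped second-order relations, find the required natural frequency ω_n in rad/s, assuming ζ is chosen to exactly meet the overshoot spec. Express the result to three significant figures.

Inverting the overshoot relation: ζ = |ln 0.179|/√(π² + ln²0.179) = 0.480.
From t_s ≈ 4/(ζω_n): ω_n = 4/(ζ·t_s) = 4/(0.480·0.0421) = 198 rad/s.

ω_n ≈ 198 rad/s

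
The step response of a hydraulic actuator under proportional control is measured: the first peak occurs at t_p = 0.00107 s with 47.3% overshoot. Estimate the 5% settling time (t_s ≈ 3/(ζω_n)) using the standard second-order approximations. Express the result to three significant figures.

The overshoot fixes ζ = −ln(OS)/√(π²+ln²(OS)) = 0.232.
t_p = π/ω_d ⇒ ω_d = 2940 rad/s; then ω_n = ω_d/√(1−ζ²) = 3020 rad/s.
t_s ≈ 3/(ζω_n) = 3/(0.232·3020) = 0.00429 s.

t_s ≈ 0.00429 s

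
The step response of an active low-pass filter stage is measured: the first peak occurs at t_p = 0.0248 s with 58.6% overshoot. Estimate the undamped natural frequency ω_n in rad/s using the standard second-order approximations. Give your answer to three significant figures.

ω_n ≈ 128 rad/s

From the overshoot, ζ = −ln(OS)/√(π²+ln²(OS)) = 0.168.
t_p = π/ω_d ⇒ ω_d = 127 rad/s; then ω_n = ω_d/√(1−ζ²) = 128 rad/s.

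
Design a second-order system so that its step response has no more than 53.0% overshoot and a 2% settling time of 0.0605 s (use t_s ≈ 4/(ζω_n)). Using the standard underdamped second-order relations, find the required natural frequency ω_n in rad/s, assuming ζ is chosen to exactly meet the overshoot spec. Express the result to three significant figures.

ζ = −ln(OS)/√(π² + (ln OS)²). With OS = 0.530, ln OS = −0.6349 and ζ = 0.6349/3.205 = 0.198.
Then ω_n = 4/(ζ t_s) = 4/(0.198 × 0.0605) = 334 rad/s.

ω_n ≈ 334 rad/s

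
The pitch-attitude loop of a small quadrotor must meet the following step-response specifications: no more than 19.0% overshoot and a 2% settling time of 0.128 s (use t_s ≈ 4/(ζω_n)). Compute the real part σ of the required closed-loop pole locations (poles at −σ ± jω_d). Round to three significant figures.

The settling-time spec alone fixes σ = ζω_n = 4/t_s = 4/0.128 = 31.2.
(Overshoot then fixes ζ = 0.467 and hence ω_d = σ·√(1−ζ²)/ζ = 59.1 rad/s.)

σ ≈ 31.2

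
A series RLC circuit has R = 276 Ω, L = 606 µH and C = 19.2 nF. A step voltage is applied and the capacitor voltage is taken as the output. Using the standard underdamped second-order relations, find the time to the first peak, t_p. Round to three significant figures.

t_p ≈ 0.0000170 s

For a series RLC circuit (capacitor voltage as output), ω_n = 1/√(LC) = 1/√(606 µH · 19.2 nF) = 293000 rad/s.
ζ = (R/2)·√(C/L) = (276/2)·√(19.2 nF/606 µH) = 0.777.
ω_d = 293000·√(1 − 0.777²) = 185000 rad/s. t_p = π/ω_d = 0.0000170 s.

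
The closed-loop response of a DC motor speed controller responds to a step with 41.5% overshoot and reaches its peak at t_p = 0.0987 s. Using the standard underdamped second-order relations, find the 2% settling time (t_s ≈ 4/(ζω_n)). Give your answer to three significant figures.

ζ from %OS: ζ = |ln 0.415|/√(π²+ln²0.415) = 0.270.
From t_p = π/ω_d, ω_d = π/0.0987 = 31.8 rad/s, so ω_n = ω_d/√(1−ζ²) = 33.1 rad/s.
t_s ≈ 4/(ζω_n) = 4/(0.270·33.1) = 0.449 s.

t_s ≈ 0.449 s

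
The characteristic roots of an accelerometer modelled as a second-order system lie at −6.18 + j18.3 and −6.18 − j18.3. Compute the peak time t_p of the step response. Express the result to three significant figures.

t_p = π/ω_d with ω_d = 18.3 (the imaginary part), so t_p = 0.172 s.

t_p ≈ 0.172 s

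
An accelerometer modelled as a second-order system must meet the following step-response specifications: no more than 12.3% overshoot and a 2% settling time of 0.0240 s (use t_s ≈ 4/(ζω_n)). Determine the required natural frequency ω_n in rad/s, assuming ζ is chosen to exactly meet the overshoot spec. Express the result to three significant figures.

ζ = −ln(OS)/√(π² + (ln OS)²). With OS = 0.123, ln OS = −2.096 and ζ = 2.096/3.776 = 0.555.
From t_s ≈ 4/(ζω_n): ω_n = 4/(ζ·t_s) = 4/(0.555·0.0240) = 300 rad/s.

ω_n ≈ 300 rad/s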